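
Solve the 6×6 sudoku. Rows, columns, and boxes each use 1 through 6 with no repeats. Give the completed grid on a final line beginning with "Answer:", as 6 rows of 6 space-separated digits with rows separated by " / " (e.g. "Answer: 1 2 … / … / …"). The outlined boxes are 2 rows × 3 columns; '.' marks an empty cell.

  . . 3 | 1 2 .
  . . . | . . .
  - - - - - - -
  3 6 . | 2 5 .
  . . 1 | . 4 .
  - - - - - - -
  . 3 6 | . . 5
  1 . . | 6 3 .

Step 1. [r2c4∈{3,4,5}] col 4 places 5 nowhere but r2c4 ⇒ r2c4=5.
Step 2. [r5c1∈{2,4}] in row 5, 2 fits only at r5c1, so r5c1=2.
Step 3. [r2c6∈{3,4,6}] r2c6 is the only open cell in row 2 admitting 3, so r2c6=3.
Step 4. [r1c6∈{4,6}] r1c6 is the only open cell in box 2 admitting 4 ⇒ r1c6=4.
Step 5. [r2c1∈{4,6}] col 1 places 4 nowhere but r2c1 ⇒ r2c1=4.
Step 6. [r1c2∈{5}] r1c2 is down to just 5, so r1c2=5.
Step 7. [r4c2∈{2}] r4c2 is down to just 2, so r4c2=2.
Step 8. [r6c3∈{4,5}] across row 6, 5 lands solely at r6c3 ⇒ r6c3=5.
Step 9. [r3c6∈{1}] nothing but 1 survives at r3c6. So r3c6=1.
Step 10. [r1c1∈{6}] r1c1 has the single candidate 6. So r1c1=6.
Step 11. [r2c3∈{2}] nothing but 2 survives at r2c3. So r2c3=2.
Step 12. [r6c6∈{2}] r6c6's peers cover all but 2. So r6c6=2.
Step 13. [r6c2∈{4}] nothing but 4 survives at r6c2, so r6c2=4.
Step 14. [r5c5∈{1}] nothing but 1 survives at r5c5. So r5c5=1.
Step 15. [r2c5∈{6}] r2c5 is down to just 6. So r2c5=6.
Step 16. [r2c2∈{1}] r2c2's peers cover all but 1, so r2c2=1.
Step 17. [r4c1∈{5}] only 5 remains possible at r4c1. So r4c1=5.
Step 18. [r4c4∈{3}] nothing but 3 survives at r4c4, so r4c4=3.
Step 19. [r4c6∈{6}] only 6 remains possible at r4c6 ⇒ r4c6=6.
Step 20. [r3c3∈{4}] r3c3's peers cover all but 4. So r3c3=4.
Step 21. [r5c4∈{4}] r5c4 has the single candidate 4. So r5c4=4.

Answer: 6 5 3 1 2 4 / 4 1 2 5 6 3 / 3 6 4 2 5 1 / 5 2 1 3 4 6 / 2 3 6 4 1 5 / 1 4 5 6 3 2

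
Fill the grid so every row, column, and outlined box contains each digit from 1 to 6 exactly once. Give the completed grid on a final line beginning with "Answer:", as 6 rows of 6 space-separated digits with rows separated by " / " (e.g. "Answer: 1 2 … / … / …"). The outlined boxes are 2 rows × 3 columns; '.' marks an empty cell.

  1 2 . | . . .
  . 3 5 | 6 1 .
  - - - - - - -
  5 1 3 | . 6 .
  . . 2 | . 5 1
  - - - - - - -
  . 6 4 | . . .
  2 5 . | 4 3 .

Step 1. [r1c6∈{3,4,5}] in col 6, 3 fits only at r1c6. So r1c6=3.
Step 2. [r2c6∈{2,4}] across row 2, 2 lands solely at r2c6, so r2c6=2.
Step 3. [r5c4∈{1,2,5}] row 5 places 1 nowhere but r5c4, so r5c4=1.
Step 4. [r4c2∈{4}] r4c2 is down to just 4 ⇒ r4c2=4.
Step 5. [r4c4∈{3}] r4c4 is down to just 3 ⇒ r4c4=3.
Step 6. [r5c1∈{3}] r5c1's peers cover all but 3, so r5c1=3.
Step 7. [r1c4∈{5}] r1c4 has the single candidate 5, so r1c4=5.
Step 8. [r2c1∈{4}] only 4 remains possible at r2c1 ⇒ r2c1=4.
Step 9. [r3c6∈{4}] only 4 remains possible at r3c6. So r3c6=4.
Step 10. [r5c6∈{5}] r5c6 has the single candidate 5 ⇒ r5c6=5.
Step 11. [r6c6∈{6}] r6c6's peers cover all but 6 ⇒ r6c6=6.
Step 12. [r1c3∈{6}] only 6 remains possible at r1c3 ⇒ r1c3=6.
Step 13. [r6c3∈{1}] r6c3 has the single candidate 1. So r6c3=1.
Step 14. [r1c5∈{4}] r1c5 is down to just 4 ⇒ r1c5=4.
Step 15. [r4c1∈{6}] nothing but 6 survives at r4c1, so r4c1=6.
Step 16. [r5c5∈{2}] r5c5's peers cover all but 2, so r5c5=2.
Step 17. [r3c4∈{2}] r3c4's peers cover all but 2. So r3c4=2.

Answer: 1 2 6 5 4 3 / 4 3 5 6 1 2 / 5 1 3 2 6 4 / 6 4 2 3 5 1 / 3 6 4 1 2 5 / 2 5 1 4 3 6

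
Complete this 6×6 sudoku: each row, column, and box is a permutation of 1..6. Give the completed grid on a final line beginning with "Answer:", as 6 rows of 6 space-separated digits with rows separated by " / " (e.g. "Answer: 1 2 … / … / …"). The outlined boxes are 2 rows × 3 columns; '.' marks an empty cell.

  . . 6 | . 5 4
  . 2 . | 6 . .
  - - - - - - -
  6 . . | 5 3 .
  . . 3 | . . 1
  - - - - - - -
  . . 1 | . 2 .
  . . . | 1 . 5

Step 1. [r5c6∈{3,6}] in col 6, 6 fits only at r5c6. So r5c6=6.
Step 2. [r6c5∈{4}] only 4 remains possible at r6c5. So r6c5=4.
Step 3. [r5c4∈{3}] r5c4 has the single candidate 3, so r5c4=3.
Step 4. [r4c4∈{2,4}] in col 4, 4 fits only at r4c4 ⇒ r4c4=4.
Step 5. [r4c1∈{2,5}] across row 4, 2 lands solely at r4c1. So r4c1=2.
Step 6. [r6c1∈{3}] only 3 remains possible at r6c1 ⇒ r6c1=3.
Step 7. [r3c2∈{1,4}] across row 3, 1 lands solely at r3c2 ⇒ r3c2=1.
Step 8. [r2c3∈{4,5}] r2c3 is the only open cell in col 3 admitting 5. So r2c3=5.
Step 9. [r2c1∈{1,4}] r2c1 is the only open cell in row 2 admitting 4. So r2c1=4.
Step 10. [r4c2∈{5}] nothing but 5 survives at r4c2, so r4c2=5.
Step 11. [r5c2∈{4}] r5c2's peers cover all but 4. So r5c2=4.
Step 12. [r5c1∈{5}] r5c1's peers cover all but 5 ⇒ r5c1=5.
Step 13. [r2c6∈{3}] r2c6 has the single candidate 3 ⇒ r2c6=3.
Step 14. [r1c2∈{3}] r1c2 has the single candidate 3. So r1c2=3.
Step 15. [r3c3∈{4}] r3c3 is down to just 4. So r3c3=4.
Step 16. [r4c5∈{6}] r4c5 has the single candidate 6 ⇒ r4c5=6.
Step 17. [r1c4∈{2}] nothing but 2 survives at r1c4 ⇒ r1c4=2.
Step 18. [r6c2∈{6}] nothing but 6 survives at r6c2. So r6c2=6.
Step 19. [r1c1∈{1}] nothing but 1 survives at r1c1, so r1c1=1.
Step 20. [r2c5∈{1}] r2c5's peers cover all but 1, so r2c5=1.
Step 21. [r6c3∈{2}] r6c3's peers cover all but 2, so r6c3=2.
Step 22. [r3c6∈{2}] r3c6 is down to just 2 ⇒ r3c6=2.

Answer: 1 3 6 2 5 4 / 4 2 5 6 1 3 / 6 1 4 5 3 2 / 2 5 3 4 6 1 / 5 4 1 3 2 6 / 3 6 2 1 4 5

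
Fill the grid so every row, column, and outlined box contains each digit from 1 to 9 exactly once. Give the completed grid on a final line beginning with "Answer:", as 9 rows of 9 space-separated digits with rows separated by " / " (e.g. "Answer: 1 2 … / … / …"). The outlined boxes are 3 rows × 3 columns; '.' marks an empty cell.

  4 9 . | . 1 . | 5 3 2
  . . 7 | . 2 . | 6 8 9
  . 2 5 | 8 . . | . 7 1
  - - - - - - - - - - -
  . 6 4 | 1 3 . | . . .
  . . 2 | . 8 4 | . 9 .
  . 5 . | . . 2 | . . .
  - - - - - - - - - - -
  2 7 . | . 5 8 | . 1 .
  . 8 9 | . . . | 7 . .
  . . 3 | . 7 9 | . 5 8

Step 1. [r2c4∈{3,4,5}] 4 has one home in row 2: r2c4 ⇒ r2c4=4.
Step 2. [r6c3∈{1,8}] across col 3, 1 lands solely at r6c3 ⇒ r6c3=1.
Step 3. [r5c2∈{3}] r5c2 has the single candidate 3 ⇒ r5c2=3.
Step 4. [r7c3∈{6}] only 6 remains possible at r7c3. So r7c3=6.
Step 5. [r9c4∈{2,6}] 6 has one home in row 9: r9c4, so r9c4=6.
Step 6. [r5c9∈{5,6,7}] r5c9 is the only open cell in row 5 admitting 6, so r5c9=6.
Step 7. [r7c4∈{3}] nothing but 3 survives at r7c4 ⇒ r7c4=3.
Step 8. [r7c9∈{4}] r7c9 has the single candidate 4 ⇒ r7c9=4.
Step 9. [r9c1∈{1}] only 1 remains possible at r9c1, so r9c1=1.
Step 10. [r1c6∈{6,7}] across row 1, 6 lands solely at r1c6 ⇒ r1c6=6.
Step 11. [r4c6∈{5,7}] across col 6, 7 lands solely at r4c6. So r4c6=7.
Step 12. [r6c7∈{3,4,8}] in col 7, 3 fits only at r6c7, so r6c7=3.
Step 13. [r6c1∈{7,8,9}] across row 6, 8 lands solely at r6c1 ⇒ r6c1=8.
Step 14. [r9c7∈{2}] r9c7 is down to just 2, so r9c7=2.
Step 15. [r3c6∈{3}] r3c6 is down to just 3, so r3c6=3.
Step 16. [r3c5∈{9}] r3c5 has the single candidate 9, so r3c5=9.
Step 17. [r8c8∈{6}] r8c8 is down to just 6. So r8c8=6.
Step 18. [r5c7∈{1}] r5c7's peers cover all but 1, so r5c7=1.
Step 19. [r6c5∈{6}] r6c5's peers cover all but 6, so r6c5=6.
Step 20. [r5c1∈{7}] r5c1 is down to just 7, so r5c1=7.
Step 21. [r6c9∈{7}] r6c9's peers cover all but 7 ⇒ r6c9=7.
Step 22. [r4c9∈{5}] r4c9 has the single candidate 5 ⇒ r4c9=5.
Step 23. [r5c4∈{5}] r5c4 is down to just 5 ⇒ r5c4=5.
Step 24. [r6c4∈{9}] only 9 remains possible at r6c4 ⇒ r6c4=9.
Step 25. [r3c1∈{6}] only 6 remains possible at r3c1, so r3c1=6.
Step 26. [r2c6∈{5}] nothing but 5 survives at r2c6. So r2c6=5.
Step 27. [r9c2∈{4}] r9c2 is down to just 4, so r9c2=4.
Step 28. [r6c8∈{4}] nothing but 4 survives at r6c8. So r6c8=4.
Step 29. [r8c9∈{3}] r8c9's peers cover all but 3, so r8c9=3.
Step 30. [r3c7∈{4}] nothing but 4 survives at r3c7, so r3c7=4.
Step 31. [r8c6∈{1}] only 1 remains possible at r8c6 ⇒ r8c6=1.
Step 32. [r8c4∈{2}] nothing but 2 survives at r8c4. So r8c4=2.
Step 33. [r8c5∈{4}] nothing but 4 survives at r8c5, so r8c5=4.
Step 34. [r2c1∈{3}] r2c1 has the single candidate 3, so r2c1=3.
Step 35. [r8c1∈{5}] r8c1's peers cover all but 5. So r8c1=5.
Step 36. [r4c1∈{9}] r4c1's peers cover all but 9, so r4c1=9.
Step 37. [r4c7∈{8}] only 8 remains possible at r4c7. So r4c7=8.
Step 38. [r2c2∈{1}] r2c2's peers cover all but 1, so r2c2=1.
Step 39. [r4c8∈{2}] only 2 remains possible at r4c8. So r4c8=2.
Step 40. [r1c4∈{7}] r1c4 is down to just 7 ⇒ r1c4=7.
Step 41. [r1c3∈{8}] r1c3 has the single candidate 8. So r1c3=8.
Step 42. [r7c7∈{9}] only 9 remains possible at r7c7 ⇒ r7c7=9.

Answer: 4 9 8 7 1 6 5 3 2 / 3 1 7 4 2 5 6 8 9 / 6 2 5 8 9 3 4 7 1 / 9 6 4 1 3 7 8 2 5 / 7 3 2 5 8 4 1 9 6 / 8 5 1 9 6 2 3 4 7 / 2 7 6 3 5 8 9 1 4 / 5 8 9 2 4 1 7 6 3 / 1 4 3 6 7 9 2 5 8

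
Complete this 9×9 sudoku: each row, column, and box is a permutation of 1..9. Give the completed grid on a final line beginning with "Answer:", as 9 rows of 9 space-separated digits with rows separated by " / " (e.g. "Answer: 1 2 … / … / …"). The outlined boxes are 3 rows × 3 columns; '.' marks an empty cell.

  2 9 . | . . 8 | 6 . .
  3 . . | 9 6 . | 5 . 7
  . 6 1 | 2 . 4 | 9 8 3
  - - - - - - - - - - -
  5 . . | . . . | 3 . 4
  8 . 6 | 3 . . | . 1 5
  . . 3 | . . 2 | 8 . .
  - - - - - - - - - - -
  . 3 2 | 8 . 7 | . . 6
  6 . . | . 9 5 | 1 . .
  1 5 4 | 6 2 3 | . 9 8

Step 1. [r6c1∈{4,7,9}] col 1 places 4 nowhere but r6c1 ⇒ r6c1=4.
Step 2. [r7c5∈{1,4}] 1 has one home in row 7: r7c5. So r7c5=1.
Step 3. [r3c5∈{5,7}] in row 3, 5 fits only at r3c5. So r3c5=5.
Step 4. [r6c5∈{7}] only 7 remains possible at r6c5. So r6c5=7.
Step 5. [r4c4∈{1}] r4c4 has the single candidate 1 ⇒ r4c4=1.
Step 6. [r2c8∈{2,4}] 2 has one home in row 2: r2c8. So r2c8=2.
Step 7. [r5c7∈{2,7}] 2 has one home in col 7: r5c7 ⇒ r5c7=2.
Step 8. [r4c8∈{6,7}] in box 6, 7 fits only at r4c8 ⇒ r4c8=7.
Step 9. [r2c3∈{8}] nothing but 8 survives at r2c3. So r2c3=8.
Step 10. [r8c3∈{7}] r8c3 has the single candidate 7, so r8c3=7.
Step 11. [r1c8∈{4}] r1c8's peers cover all but 4, so r1c8=4.
Step 12. [r4c6∈{6,9}] 6 has one home in row 4: r4c6 ⇒ r4c6=6.
Step 13. [r7c8∈{5}] r7c8's peers cover all but 5. So r7c8=5.
Step 14. [r4c2∈{2}] r4c2's peers cover all but 2, so r4c2=2.
Step 15. [r4c5∈{8}] r4c5 is down to just 8. So r4c5=8.
Step 16. [r6c4∈{5}] nothing but 5 survives at r6c4. So r6c4=5.
Step 17. [r6c9∈{9}] only 9 remains possible at r6c9, so r6c9=9.
Step 18. [r5c2∈{7}] nothing but 7 survives at r5c2. So r5c2=7.
Step 19. [r4c3∈{9}] nothing but 9 survives at r4c3, so r4c3=9.
Step 20. [r8c8∈{3}] r8c8 has the single candidate 3, so r8c8=3.
Step 21. [r2c6∈{1}] only 1 remains possible at r2c6. So r2c6=1.
Step 22. [r1c4∈{7}] r1c4 is down to just 7, so r1c4=7.
Step 23. [r1c9∈{1}] r1c9 has the single candidate 1, so r1c9=1.
Step 24. [r5c5∈{4}] r5c5 has the single candidate 4, so r5c5=4.
Step 25. [r1c5∈{3}] only 3 remains possible at r1c5. So r1c5=3.
Step 26. [r5c6∈{9}] nothing but 9 survives at r5c6. So r5c6=9.
Step 27. [r2c2∈{4}] r2c2 has the single candidate 4 ⇒ r2c2=4.
Step 28. [r8c9∈{2}] r8c9's peers cover all but 2. So r8c9=2.
Step 29. [r7c7∈{4}] nothing but 4 survives at r7c7. So r7c7=4.
Step 30. [r6c2∈{1}] nothing but 1 survives at r6c2, so r6c2=1.
Step 31. [r7c1∈{9}] r7c1 is down to just 9, so r7c1=9.
Step 32. [r3c1∈{7}] r3c1 is down to just 7. So r3c1=7.
Step 33. [r1c3∈{5}] nothing but 5 survives at r1c3. So r1c3=5.
Step 34. [r6c8∈{6}] r6c8 has the single candidate 6. So r6c8=6.
Step 35. [r8c2∈{8}] nothing but 8 survives at r8c2, so r8c2=8.
Step 36. [r9c7∈{7}] nothing but 7 survives at r9c7 ⇒ r9c7=7.
Step 37. [r8c4∈{4}] r8c4's peers cover all but 4, so r8c4=4.

Answer: 2 9 5 7 3 8 6 4 1 / 3 4 8 9 6 1 5 2 7 / 7 6 1 2 5 4 9 8 3 / 5 2 9 1 8 6 3 7 4 / 8 7 6 3 4 9 2 1 5 / 4 1 3 5 7 2 8 6 9 / 9 3 2 8 1 7 4 5 6 / 6 8 7 4 9 5 1 3 2 / 1 5 4 6 2 3 7 9 8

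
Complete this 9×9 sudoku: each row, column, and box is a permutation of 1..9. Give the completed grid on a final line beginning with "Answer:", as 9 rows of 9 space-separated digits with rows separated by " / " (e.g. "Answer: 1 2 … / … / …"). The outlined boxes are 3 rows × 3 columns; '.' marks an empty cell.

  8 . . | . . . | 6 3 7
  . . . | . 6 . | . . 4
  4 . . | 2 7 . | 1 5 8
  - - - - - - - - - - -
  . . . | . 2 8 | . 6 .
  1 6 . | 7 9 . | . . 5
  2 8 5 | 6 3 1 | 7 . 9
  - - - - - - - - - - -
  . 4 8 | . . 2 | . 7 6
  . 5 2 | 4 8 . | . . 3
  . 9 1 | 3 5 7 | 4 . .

Step 1. [r1c3∈{9}] nothing but 9 survives at r1c3 ⇒ r1c3=9.
Step 2. [r3c2∈{3}] r3c2's peers cover all but 3, so r3c2=3.
Step 3. [r8c7∈{9}] nothing but 9 survives at r8c7, so r8c7=9.
Step 4. [r8c1∈{6,7}] across row 8, 7 lands solely at r8c1 ⇒ r8c1=7.
Step 5. [r4c7∈{3}] nothing but 3 survives at r4c7. So r4c7=3.
Step 6. [r2c4∈{1,5,8,9}] r2c4 is the only open cell in row 2 admitting 8. So r2c4=8.
Step 7. [r2c7∈{2}] only 2 remains possible at r2c7 ⇒ r2c7=2.
Step 8. [r5c6∈{4}] r5c6's peers cover all but 4, so r5c6=4.
Step 9. [r2c3∈{7}] r2c3 is down to just 7. So r2c3=7.
Step 10. [r7c5∈{1}] r7c5 has the single candidate 1. So r7c5=1.
Step 11. [r2c6∈{3,5,9}] row 2 places 3 nowhere but r2c6, so r2c6=3.
Step 12. [r5c8∈{2,8}] in row 5, 2 fits only at r5c8 ⇒ r5c8=2.
Step 13. [r1c4∈{1,5}] across col 4, 1 lands solely at r1c4, so r1c4=1.
Step 14. [r9c9∈{2}] only 2 remains possible at r9c9, so r9c9=2.
Step 15. [r7c7∈{5}] r7c7 has the single candidate 5, so r7c7=5.
Step 16. [r6c8∈{4}] r6c8 has the single candidate 4 ⇒ r6c8=4.
Step 17. [r8c8∈{1}] r8c8 is down to just 1 ⇒ r8c8=1.
Step 18. [r1c5∈{4}] nothing but 4 survives at r1c5, so r1c5=4.
Step 19. [r1c6∈{5}] nothing but 5 survives at r1c6, so r1c6=5.
Step 20. [r4c2∈{7}] r4c2 is down to just 7 ⇒ r4c2=7.
Step 21. [r4c9∈{1}] only 1 remains possible at r4c9 ⇒ r4c9=1.
Step 22. [r7c1∈{3}] r7c1's peers cover all but 3. So r7c1=3.
Step 23. [r2c2∈{1}] r2c2 is down to just 1 ⇒ r2c2=1.
Step 24. [r9c8∈{8}] r9c8 has the single candidate 8 ⇒ r9c8=8.
Step 25. [r4c3∈{4}] r4c3 has the single candidate 4 ⇒ r4c3=4.
Step 26. [r2c8∈{9}] r2c8's peers cover all but 9 ⇒ r2c8=9.
Step 27. [r3c6∈{9}] nothing but 9 survives at r3c6. So r3c6=9.
Step 28. [r5c7∈{8}] r5c7 has the single candidate 8, so r5c7=8.
Step 29. [r3c3∈{6}] r3c3 has the single candidate 6. So r3c3=6.
Step 30. [r5c3∈{3}] r5c3 has the single candidate 3, so r5c3=3.
Step 31. [r8c6∈{6}] only 6 remains possible at r8c6, so r8c6=6.
Step 32. [r7c4∈{9}] r7c4 has the single candidate 9 ⇒ r7c4=9.
Step 33. [r2c1∈{5}] only 5 remains possible at r2c1 ⇒ r2c1=5.
Step 34. [r4c1∈{9}] only 9 remains possible at r4c1. So r4c1=9.
Step 35. [r9c1∈{6}] nothing but 6 survives at r9c1 ⇒ r9c1=6.
Step 36. [r4c4∈{5}] r4c4 has the single candidate 5, so r4c4=5.
Step 37. [r1c2∈{2}] r1c2 has the single candidate 2. So r1c2=2.

Answer: 8 2 9 1 4 5 6 3 7 / 5 1 7 8 6 3 2 9 4 / 4 3 6 2 7 9 1 5 8 / 9 7 4 5 2 8 3 6 1 / 1 6 3 7 9 4 8 2 5 / 2 8 5 6 3 1 7 4 9 / 3 4 8 9 1 2 5 7 6 / 7 5 2 4 8 6 9 1 3 / 6 9 1 3 5 7 4 8 2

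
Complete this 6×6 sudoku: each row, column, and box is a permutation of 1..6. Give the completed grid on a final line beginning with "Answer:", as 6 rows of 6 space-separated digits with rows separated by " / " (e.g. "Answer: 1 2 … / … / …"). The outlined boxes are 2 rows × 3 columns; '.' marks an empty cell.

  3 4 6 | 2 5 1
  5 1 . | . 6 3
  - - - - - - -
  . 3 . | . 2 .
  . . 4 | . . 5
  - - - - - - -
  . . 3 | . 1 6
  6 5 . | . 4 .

Step 1. [r3c1∈{1}] nothing but 1 survives at r3c1, so r3c1=1.
Step 2. [r5c2∈{2}] r5c2's peers cover all but 2, so r5c2=2.
Step 3. [r4c4∈{1,3,6}] r4c4 is the only open cell in row 4 admitting 1. So r4c4=1.
Step 4. [r3c6∈{4}] nothing but 4 survives at r3c6 ⇒ r3c6=4.
Step 5. [r3c4∈{6}] r3c4's peers cover all but 6, so r3c4=6.
Step 6. [r2c4∈{4}] nothing but 4 survives at r2c4. So r2c4=4.
Step 7. [r4c5∈{3}] nothing but 3 survives at r4c5. So r4c5=3.
Step 8. [r3c3∈{5}] r3c3 has the single candidate 5, so r3c3=5.
Step 9. [r6c6∈{2}] r6c6's peers cover all but 2. So r6c6=2.
Step 10. [r6c4∈{3}] r6c4 has the single candidate 3. So r6c4=3.
Step 11. [r6c3∈{1}] r6c3 has the single candidate 1, so r6c3=1.
Step 12. [r5c1∈{4}] only 4 remains possible at r5c1. So r5c1=4.
Step 13. [r5c4∈{5}] r5c4 is down to just 5. So r5c4=5.
Step 14. [r2c3∈{2}] only 2 remains possible at r2c3 ⇒ r2c3=2.
Step 15. [r4c2∈{6}] r4c2 has the single candidate 6 ⇒ r4c2=6.
Step 16. [r4c1∈{2}] only 2 remains possible at r4c1, so r4c1=2.

Answer: 3 4 6 2 5 1 / 5 1 2 4 6 3 / 1 3 5 6 2 4 / 2 6 4 1 3 5 / 4 2 3 5 1 6 / 6 5 1 3 4 2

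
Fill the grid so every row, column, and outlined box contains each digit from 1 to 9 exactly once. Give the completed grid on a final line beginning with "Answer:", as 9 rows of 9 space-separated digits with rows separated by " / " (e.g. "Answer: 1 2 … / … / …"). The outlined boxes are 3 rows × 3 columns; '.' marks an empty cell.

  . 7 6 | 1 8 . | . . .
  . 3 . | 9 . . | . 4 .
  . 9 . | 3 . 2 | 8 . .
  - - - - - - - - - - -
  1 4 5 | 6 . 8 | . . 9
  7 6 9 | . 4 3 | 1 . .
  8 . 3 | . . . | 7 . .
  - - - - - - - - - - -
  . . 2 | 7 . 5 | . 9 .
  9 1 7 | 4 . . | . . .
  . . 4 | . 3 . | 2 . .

Step 1. [r8c6∈{6}] only 6 remains possible at r8c6, so r8c6=6.
Step 2. [r4c7∈{3}] r4c7 is down to just 3 ⇒ r4c7=3.
Step 3. [r8c7∈{5}] only 5 remains possible at r8c7 ⇒ r8c7=5.
Step 4. [r4c8∈{2}] r4c8 has the single candidate 2. So r4c8=2.
Step 5. [r2c7∈{6}] nothing but 6 survives at r2c7. So r2c7=6.
Step 6. [r6c5∈{1,2,5,9}] across col 5, 9 lands solely at r6c5 ⇒ r6c5=9.
Step 7. [r6c9∈{4,5,6}] across row 6, 4 lands solely at r6c9. So r6c9=4.
Step 8. [r9c4∈{8}] r9c4 has the single candidate 8. So r9c4=8.
Step 9. [r3c3∈{1}] nothing but 1 survives at r3c3 ⇒ r3c3=1.
Step 10. [r2c9∈{1,2,5,7}] row 2 places 1 nowhere but r2c9 ⇒ r2c9=1.
Step 11. [r1c9∈{2,3,5}] col 9 places 2 nowhere but r1c9, so r1c9=2.
Step 12. [r9c8∈{1,6,7}] r9c8 is the only open cell in col 8 admitting 1 ⇒ r9c8=1.
Step 13. [r3c8∈{5,7}] across col 8, 7 lands solely at r3c8. So r3c8=7.
Step 14. [r3c9∈{5}] r3c9 has the single candidate 5 ⇒ r3c9=5.
Step 15. [r5c9∈{8}] only 8 remains possible at r5c9. So r5c9=8.
Step 16. [r1c1∈{4,5}] in row 1, 5 fits only at r1c1, so r1c1=5.
Step 17. [r5c8∈{5}] r5c8 is down to just 5 ⇒ r5c8=5.
Step 18. [r7c1∈{3,6}] 3 has one home in col 1: r7c1, so r7c1=3.
Step 19. [r4c5∈{7}] r4c5's peers cover all but 7, so r4c5=7.
Step 20. [r6c4∈{2,5}] row 6 places 5 nowhere but r6c4, so r6c4=5.
Step 21. [r9c9∈{6,7}] r9c9 is the only open cell in row 9 admitting 7 ⇒ r9c9=7.
Step 22. [r8c9∈{3}] r8c9 is down to just 3 ⇒ r8c9=3.
Step 23. [r1c7∈{9}] nothing but 9 survives at r1c7, so r1c7=9.
Step 24. [r3c5∈{6}] nothing but 6 survives at r3c5. So r3c5=6.
Step 25. [r7c7∈{4}] r7c7 has the single candidate 4, so r7c7=4.
Step 26. [r5c4∈{2}] r5c4 has the single candidate 2 ⇒ r5c4=2.
Step 27. [r9c2∈{5}] r9c2 is down to just 5. So r9c2=5.
Step 28. [r6c2∈{2}] nothing but 2 survives at r6c2, so r6c2=2.
Step 29. [r2c6∈{7}] r2c6 is down to just 7, so r2c6=7.
Step 30. [r6c6∈{1}] r6c6 is down to just 1. So r6c6=1.
Step 31. [r9c1∈{6}] r9c1 has the single candidate 6, so r9c1=6.
Step 32. [r7c9∈{6}] r7c9 is down to just 6, so r7c9=6.
Step 33. [r3c1∈{4}] r3c1's peers cover all but 4, so r3c1=4.
Step 34. [r1c6∈{4}] r1c6's peers cover all but 4, so r1c6=4.
Step 35. [r1c8∈{3}] r1c8 has the single candidate 3. So r1c8=3.
Step 36. [r6c8∈{6}] r6c8's peers cover all but 6. So r6c8=6.
Step 37. [r2c1∈{2}] r2c1 has the single candidate 2, so r2c1=2.
Step 38. [r2c3∈{8}] nothing but 8 survives at r2c3, so r2c3=8.
Step 39. [r8c8∈{8}] nothing but 8 survives at r8c8 ⇒ r8c8=8.
Step 40. [r2c5∈{5}] r2c5 is down to just 5, so r2c5=5.
Step 41. [r7c2∈{8}] only 8 remains possible at r7c2. So r7c2=8.
Step 42. [r8c5∈{2}] r8c5 has the single candidate 2. So r8c5=2.
Step 43. [r9c6∈{9}] r9c6 has the single candidate 9, so r9c6=9.
Step 44. [r7c5∈{1}] r7c5 is down to just 1, so r7c5=1.

Answer: 5 7 6 1 8 4 9 3 2 / 2 3 8 9 5 7 6 4 1 / 4 9 1 3 6 2 8 7 5 / 1 4 5 6 7 8 3 2 9 / 7 6 9 2 4 3 1 5 8 / 8 2 3 5 9 1 7 6 4 / 3 8 2 7 1 5 4 9 6 / 9 1 7 4 2 6 5 8 3 / 6 5 4 8 3 9 2 1 7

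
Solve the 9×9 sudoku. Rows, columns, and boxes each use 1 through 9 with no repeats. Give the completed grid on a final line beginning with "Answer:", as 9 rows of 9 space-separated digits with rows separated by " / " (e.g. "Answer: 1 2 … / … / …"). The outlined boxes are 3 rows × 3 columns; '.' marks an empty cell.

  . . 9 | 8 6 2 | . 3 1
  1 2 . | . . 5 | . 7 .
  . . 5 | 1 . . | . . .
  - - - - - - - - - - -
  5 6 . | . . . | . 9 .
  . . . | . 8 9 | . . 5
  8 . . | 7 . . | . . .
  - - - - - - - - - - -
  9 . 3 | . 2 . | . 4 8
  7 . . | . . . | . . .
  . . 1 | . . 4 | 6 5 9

Step 1. [r9c4∈{3}] r9c4's peers cover all but 3. So r9c4=3.
Step 2. [r4c7∈{1,2,3,4,7,8}] 8 has one home in row 4: r4c7. So r4c7=8.
Step 3. [r2c5∈{3,4,9}] r2c5 is the only open cell in row 2 admitting 3 ⇒ r2c5=3.
Step 4. [r8c3∈{2,4,6,8}] in box 7, 6 fits only at r8c3, so r8c3=6.
Step 5. [r8c2∈{4,5,8}] r8c2 is the only open cell in row 8 admitting 4. So r8c2=4.
Step 6. [r4c9∈{2,3,4,7}] 7 has one home in col 9: r4c9, so r4c9=7.
Step 7. [r2c9∈{4,6}] 6 has one home in row 2: r2c9, so r2c9=6.
Step 8. [r1c1∈{4}] r1c1's peers cover all but 4, so r1c1=4.
Step 9. [r5c3∈{2,4,7}] 7 has one home in col 3: r5c3 ⇒ r5c3=7.
Step 10. [r6c5∈{1,4,5}] r6c5 is the only open cell in row 6 admitting 5. So r6c5=5.
Step 11. [r3c6∈{7}] only 7 remains possible at r3c6. So r3c6=7.
Step 12. [r3c8∈{2,8}] 8 has one home in col 8: r3c8. So r3c8=8.
Step 13. [r3c2∈{3}] r3c2 is down to just 3 ⇒ r3c2=3.
Step 14. [r5c2∈{1}] only 1 remains possible at r5c2 ⇒ r5c2=1.
Step 15. [r4c6∈{1,3}] 3 has one home in row 4: r4c6 ⇒ r4c6=3.
Step 16. [r4c5∈{1,4}] in row 4, 1 fits only at r4c5 ⇒ r4c5=1.
Step 17. [r3c5∈{4,9}] in col 5, 4 fits only at r3c5, so r3c5=4.
Step 18. [r6c9∈{2,3,4}] across col 9, 4 lands solely at r6c9. So r6c9=4.
Step 19. [r6c7∈{1,2,3}] across row 6, 3 lands solely at r6c7. So r6c7=3.
Step 20. [r5c7∈{2}] r5c7 is down to just 2, so r5c7=2.
Step 21. [r6c6∈{6}] r6c6's peers cover all but 6 ⇒ r6c6=6.
Step 22. [r8c7∈{1}] only 1 remains possible at r8c7 ⇒ r8c7=1.
Step 23. [r8c4∈{5,9}] in row 8, 5 fits only at r8c4, so r8c4=5.
Step 24. [r4c3∈{2,4}] r4c3 is the only open cell in col 3 admitting 4 ⇒ r4c3=4.
Step 25. [r8c9∈{2,3}] 3 has one home in row 8: r8c9. So r8c9=3.
Step 26. [r2c7∈{4,9}] row 2 places 4 nowhere but r2c7. So r2c7=4.
Step 27. [r7c7∈{7}] nothing but 7 survives at r7c7, so r7c7=7.
Step 28. [r3c9∈{2}] r3c9 is down to just 2 ⇒ r3c9=2.
Step 29. [r3c1∈{6}] nothing but 6 survives at r3c1, so r3c1=6.
Step 30. [r2c3∈{8}] only 8 remains possible at r2c3 ⇒ r2c3=8.
Step 31. [r1c7∈{5}] r1c7 has the single candidate 5 ⇒ r1c7=5.
Step 32. [r9c1∈{2}] nothing but 2 survives at r9c1 ⇒ r9c1=2.
Step 33. [r9c5∈{7}] r9c5 is down to just 7. So r9c5=7.
Step 34. [r5c8∈{6}] r5c8 is down to just 6 ⇒ r5c8=6.
Step 35. [r5c4∈{4}] r5c4's peers cover all but 4, so r5c4=4.
Step 36. [r7c6∈{1}] only 1 remains possible at r7c6 ⇒ r7c6=1.
Step 37. [r2c4∈{9}] r2c4 has the single candidate 9 ⇒ r2c4=9.
Step 38. [r9c2∈{8}] nothing but 8 survives at r9c2. So r9c2=8.
Step 39. [r6c3∈{2}] r6c3 has the single candidate 2 ⇒ r6c3=2.
Step 40. [r6c2∈{9}] only 9 remains possible at r6c2. So r6c2=9.
Step 41. [r3c7∈{9}] nothing but 9 survives at r3c7 ⇒ r3c7=9.
Step 42. [r1c2∈{7}] r1c2's peers cover all but 7 ⇒ r1c2=7.
Step 43. [r5c1∈{3}] r5c1 has the single candidate 3 ⇒ r5c1=3.
Step 44. [r8c5∈{9}] r8c5's peers cover all but 9, so r8c5=9.
Step 45. [r8c6∈{8}] r8c6 is down to just 8. So r8c6=8.
Step 46. [r7c2∈{5}] r7c2 has the single candidate 5 ⇒ r7c2=5.
Step 47. [r4c4∈{2}] r4c4 is down to just 2 ⇒ r4c4=2.
Step 48. [r7c4∈{6}] nothing but 6 survives at r7c4. So r7c4=6.
Step 49. [r6c8∈{1}] r6c8's peers cover all but 1 ⇒ r6c8=1.
Step 50. [r8c8∈{2}] r8c8 has the single candidate 2 ⇒ r8c8=2.

Answer: 4 7 9 8 6 2 5 3 1 / 1 2 8 9 3 5 4 7 6 / 6 3 5 1 4 7 9 8 2 / 5 6 4 2 1 3 8 9 7 / 3 1 7 4 8 9 2 6 5 / 8 9 2 7 5 6 3 1 4 / 9 5 3 6 2 1 7 4 8 / 7 4 6 5 9 8 1 2 3 / 2 8 1 3 7 4 6 5 9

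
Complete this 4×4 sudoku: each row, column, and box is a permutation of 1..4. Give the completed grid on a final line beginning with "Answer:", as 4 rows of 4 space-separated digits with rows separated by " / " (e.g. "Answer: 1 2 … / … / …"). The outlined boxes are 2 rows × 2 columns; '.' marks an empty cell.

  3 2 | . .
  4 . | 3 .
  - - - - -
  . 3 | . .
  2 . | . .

Step 1. [r3c1∈{1}] r3c1 has the single candidate 1, so r3c1=1.
Step 2. [r3c3∈{2,4}] 2 has one home in col 3: r3c3. So r3c3=2.
Step 3. [r3c4∈{4}] r3c4 is down to just 4 ⇒ r3c4=4.
Step 4. [r1c4∈{1}] only 1 remains possible at r1c4, so r1c4=1.
Step 5. [r4c3∈{1}] only 1 remains possible at r4c3, so r4c3=1.
Step 6. [r2c2∈{1}] r2c2 has the single candidate 1. So r2c2=1.
Step 7. [r4c4∈{3}] r4c4 has the single candidate 3. So r4c4=3.
Step 8. [r2c4∈{2}] r2c4 is down to just 2 ⇒ r2c4=2.
Step 9. [r4c2∈{4}] r4c2 has the single candidate 4. So r4c2=4.
Step 10. [r1c3∈{4}] only 4 remains possible at r1c3. So r1c3=4.

Answer: 3 2 4 1 / 4 1 3 2 / 1 3 2 4 / 2 4 1 3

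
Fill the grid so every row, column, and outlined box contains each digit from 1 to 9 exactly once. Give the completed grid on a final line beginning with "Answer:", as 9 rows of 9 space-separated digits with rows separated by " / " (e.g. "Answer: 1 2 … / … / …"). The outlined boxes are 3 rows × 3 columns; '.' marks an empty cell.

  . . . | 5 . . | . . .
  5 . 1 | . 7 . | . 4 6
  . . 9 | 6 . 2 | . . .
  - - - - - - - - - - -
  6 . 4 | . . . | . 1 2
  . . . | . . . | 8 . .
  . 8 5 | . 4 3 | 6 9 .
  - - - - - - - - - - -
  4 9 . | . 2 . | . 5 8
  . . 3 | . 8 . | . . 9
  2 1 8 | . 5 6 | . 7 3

Step 1. [r8c1∈{7}] r8c1 is down to just 7 ⇒ r8c1=7.
Step 2. [r4c5∈{9}] nothing but 9 survives at r4c5, so r4c5=9.
Step 3. [r5c8∈{3}] r5c8 is down to just 3. So r5c8=3.
Step 4. [r1c6∈{1,4,8,9}] in box 2, 4 fits only at r1c6 ⇒ r1c6=4.
Step 5. [r6c9∈{7}] nothing but 7 survives at r6c9. So r6c9=7.
Step 6. [r8c6∈{1}] only 1 remains possible at r8c6 ⇒ r8c6=1.
Step 7. [r1c7∈{1,2,3,7,9}] across row 1, 9 lands solely at r1c7 ⇒ r1c7=9.
Step 8. [r3c7∈{1,3,5,7}] in col 7, 7 fits only at r3c7, so r3c7=7.
Step 9. [r4c2∈{3,7}] row 4 places 3 nowhere but r4c2. So r4c2=3.
Step 10. [r2c2∈{2}] nothing but 2 survives at r2c2. So r2c2=2.
Step 11. [r5c2∈{7}] r5c2 is down to just 7. So r5c2=7.
Step 12. [r3c9∈{1,5}] across row 3, 5 lands solely at r3c9, so r3c9=5.
Step 13. [r3c5∈{1,3}] row 3 places 1 nowhere but r3c5. So r3c5=1.
Step 14. [r6c1∈{1}] nothing but 1 survives at r6c1. So r6c1=1.
Step 15. [r3c1∈{3,8}] r3c1 is the only open cell in row 3 admitting 3. So r3c1=3.
Step 16. [r7c3∈{6}] r7c3 is down to just 6, so r7c3=6.
Step 17. [r8c4∈{4}] r8c4's peers cover all but 4, so r8c4=4.
Step 18. [r7c6∈{7}] nothing but 7 survives at r7c6, so r7c6=7.
Step 19. [r1c8∈{2,8}] r1c8 is the only open cell in row 1 admitting 2, so r1c8=2.
Step 20. [r2c6∈{8,9}] across col 6, 9 lands solely at r2c6 ⇒ r2c6=9.
Step 21. [r2c4∈{3,8}] r2c4 is the only open cell in row 2 admitting 8, so r2c4=8.
Step 22. [r4c6∈{5,8}] row 4 places 8 nowhere but r4c6. So r4c6=8.
Step 23. [r5c4∈{1,2}] 1 has one home in row 5: r5c4, so r5c4=1.
Step 24. [r5c9∈{4}] r5c9 has the single candidate 4, so r5c9=4.
Step 25. [r1c9∈{1}] r1c9 is down to just 1 ⇒ r1c9=1.
Step 26. [r9c7∈{4}] r9c7's peers cover all but 4. So r9c7=4.
Step 27. [r1c5∈{3}] r1c5 has the single candidate 3, so r1c5=3.
Step 28. [r3c8∈{8}] r3c8 is down to just 8 ⇒ r3c8=8.
Step 29. [r1c1∈{8}] r1c1 is down to just 8. So r1c1=8.
Step 30. [r5c6∈{5}] r5c6 is down to just 5 ⇒ r5c6=5.
Step 31. [r4c7∈{5}] nothing but 5 survives at r4c7. So r4c7=5.
Step 32. [r8c2∈{5}] r8c2 has the single candidate 5. So r8c2=5.
Step 33. [r5c3∈{2}] r5c3 has the single candidate 2 ⇒ r5c3=2.
Step 34. [r7c4∈{3}] only 3 remains possible at r7c4. So r7c4=3.
Step 35. [r1c2∈{6}] r1c2 is down to just 6 ⇒ r1c2=6.
Step 36. [r1c3∈{7}] nothing but 7 survives at r1c3 ⇒ r1c3=7.
Step 37. [r8c8∈{6}] r8c8's peers cover all but 6. So r8c8=6.
Step 38. [r5c1∈{9}] r5c1's peers cover all but 9. So r5c1=9.
Step 39. [r3c2∈{4}] only 4 remains possible at r3c2. So r3c2=4.
Step 40. [r8c7∈{2}] nothing but 2 survives at r8c7, so r8c7=2.
Step 41. [r5c5∈{6}] nothing but 6 survives at r5c5. So r5c5=6.
Step 42. [r7c7∈{1}] r7c7 is down to just 1, so r7c7=1.
Step 43. [r9c4∈{9}] r9c4's peers cover all but 9. So r9c4=9.
Step 44. [r6c4∈{2}] only 2 remains possible at r6c4, so r6c4=2.
Step 45. [r2c7∈{3}] nothing but 3 survives at r2c7, so r2c7=3.
Step 46. [r4c4∈{7}] only 7 remains possible at r4c4 ⇒ r4c4=7.

Answer: 8 6 7 5 3 4 9 2 1 / 5 2 1 8 7 9 3 4 6 / 3 4 9 6 1 2 7 8 5 / 6 3 4 7 9 8 5 1 2 / 9 7 2 1 6 5 8 3 4 / 1 8 5 2 4 3 6 9 7 / 4 9 6 3 2 7 1 5 8 / 7 5 3 4 8 1 2 6 9 / 2 1 8 9 5 6 4 7 3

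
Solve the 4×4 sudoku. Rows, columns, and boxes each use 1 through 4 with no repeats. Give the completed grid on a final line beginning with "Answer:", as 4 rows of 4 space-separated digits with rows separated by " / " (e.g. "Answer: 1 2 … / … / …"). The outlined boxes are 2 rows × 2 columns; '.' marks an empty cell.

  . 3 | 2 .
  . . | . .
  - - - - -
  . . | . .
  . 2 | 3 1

Step 1. [r3c3∈{4}] r3c3's peers cover all but 4. So r3c3=4.
Step 2. [r2c2∈{1,4}] in col 2, 4 fits only at r2c2, so r2c2=4.
Step 3. [r1c1∈{1}] r1c1 has the single candidate 1. So r1c1=1.
Step 4. [r3c1∈{3}] r3c1 is down to just 3, so r3c1=3.
Step 5. [r2c3∈{1}] nothing but 1 survives at r2c3. So r2c3=1.
Step 6. [r4c1∈{4}] nothing but 4 survives at r4c1 ⇒ r4c1=4.
Step 7. [r1c4∈{4}] r1c4's peers cover all but 4 ⇒ r1c4=4.
Step 8. [r2c1∈{2}] only 2 remains possible at r2c1, so r2c1=2.
Step 9. [r3c4∈{2}] nothing but 2 survives at r3c4, so r3c4=2.
Step 10. [r3c2∈{1}] r3c2 is down to just 1. So r3c2=1.
Step 11. [r2c4∈{3}] only 3 remains possible at r2c4, so r2c4=3.

Answer: 1 3 2 4 / 2 4 1 3 / 3 1 4 2 / 4 2 3 1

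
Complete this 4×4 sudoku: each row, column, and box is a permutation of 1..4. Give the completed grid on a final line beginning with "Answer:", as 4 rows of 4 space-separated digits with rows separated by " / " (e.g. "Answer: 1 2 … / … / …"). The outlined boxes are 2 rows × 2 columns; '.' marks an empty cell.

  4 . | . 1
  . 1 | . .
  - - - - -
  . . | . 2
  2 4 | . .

Step 1. [r2c1∈{3}] r2c1 has the single candidate 3 ⇒ r2c1=3.
Step 2. [r3c3∈{1,3,4}] row 3 places 4 nowhere but r3c3, so r3c3=4.
Step 3. [r1c3∈{2,3}] row 1 places 3 nowhere but r1c3 ⇒ r1c3=3.
Step 4. [r4c4∈{3}] only 3 remains possible at r4c4 ⇒ r4c4=3.
Step 5. [r2c4∈{4}] r2c4 is down to just 4 ⇒ r2c4=4.
Step 6. [r3c2∈{3}] r3c2's peers cover all but 3. So r3c2=3.
Step 7. [r1c2∈{2}] nothing but 2 survives at r1c2 ⇒ r1c2=2.
Step 8. [r2c3∈{2}] r2c3's peers cover all but 2, so r2c3=2.
Step 9. [r3c1∈{1}] only 1 remains possible at r3c1 ⇒ r3c1=1.
Step 10. [r4c3∈{1}] r4c3 is down to just 1, so r4c3=1.

Answer: 4 2 3 1 / 3 1 2 4 / 1 3 4 2 / 2 4 1 3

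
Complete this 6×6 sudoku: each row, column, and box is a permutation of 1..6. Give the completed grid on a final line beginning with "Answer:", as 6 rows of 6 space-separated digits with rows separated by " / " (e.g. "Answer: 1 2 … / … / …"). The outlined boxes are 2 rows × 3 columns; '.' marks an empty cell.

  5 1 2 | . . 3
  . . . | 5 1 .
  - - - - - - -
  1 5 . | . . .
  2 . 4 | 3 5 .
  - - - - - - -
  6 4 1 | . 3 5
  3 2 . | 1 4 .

Step 1. [r6c6∈{6}] nothing but 6 survives at r6c6. So r6c6=6.
Step 2. [r1c4∈{4,6}] across row 1, 4 lands solely at r1c4. So r1c4=4.
Step 3. [r3c4∈{2,6}] across col 4, 6 lands solely at r3c4. So r3c4=6.
Step 4. [r2c3∈{3,6}] col 3 places 6 nowhere but r2c3 ⇒ r2c3=6.
Step 5. [r2c6∈{2}] only 2 remains possible at r2c6, so r2c6=2.
Step 6. [r3c6∈{4}] nothing but 4 survives at r3c6, so r3c6=4.
Step 7. [r4c2∈{6}] r4c2's peers cover all but 6. So r4c2=6.
Step 8. [r3c3∈{3}] nothing but 3 survives at r3c3. So r3c3=3.
Step 9. [r2c2∈{3}] r2c2 is down to just 3 ⇒ r2c2=3.
Step 10. [r6c3∈{5}] r6c3's peers cover all but 5. So r6c3=5.
Step 11. [r2c1∈{4}] r2c1's peers cover all but 4 ⇒ r2c1=4.
Step 12. [r1c5∈{6}] nothing but 6 survives at r1c5 ⇒ r1c5=6.
Step 13. [r3c5∈{2}] r3c5 has the single candidate 2 ⇒ r3c5=2.
Step 14. [r5c4∈{2}] r5c4 is down to just 2 ⇒ r5c4=2.
Step 15. [r4c6∈{1}] nothing but 1 survives at r4c6, so r4c6=1.

Answer: 5 1 2 4 6 3 / 4 3 6 5 1 2 / 1 5 3 6 2 4 / 2 6 4 3 5 1 / 6 4 1 2 3 5 / 3 2 5 1 4 6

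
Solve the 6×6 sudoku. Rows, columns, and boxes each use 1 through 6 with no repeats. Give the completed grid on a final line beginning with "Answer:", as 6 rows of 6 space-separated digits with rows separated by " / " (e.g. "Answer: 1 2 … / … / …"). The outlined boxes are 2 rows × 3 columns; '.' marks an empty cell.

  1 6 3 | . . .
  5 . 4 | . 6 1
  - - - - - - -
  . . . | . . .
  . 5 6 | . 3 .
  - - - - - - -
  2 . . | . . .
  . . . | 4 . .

Step 1. [r3c3∈{1,2}] in col 3, 2 fits only at r3c3. So r3c3=2.
Step 2. [r3c2∈{1,3,4}] across box 3, 1 lands solely at r3c2 ⇒ r3c2=1.
Step 3. [r6c2∈{3}] r6c2's peers cover all but 3, so r6c2=3.
Step 4. [r5c6∈{3,5,6}] col 6 places 3 nowhere but r5c6. So r5c6=3.
Step 5. [r5c4∈{1,5,6}] row 5 places 6 nowhere but r5c4, so r5c4=6.
Step 6. [r3c4∈{5}] nothing but 5 survives at r3c4, so r3c4=5.
Step 7. [r1c4∈{2}] r1c4 has the single candidate 2. So r1c4=2.
Step 8. [r3c5∈{4}] r3c5 is down to just 4 ⇒ r3c5=4.
Step 9. [r1c5∈{5}] r1c5 has the single candidate 5. So r1c5=5.
Step 10. [r5c5∈{1}] r5c5's peers cover all but 1, so r5c5=1.
Step 11. [r6c6∈{2,5}] in col 6, 5 fits only at r6c6. So r6c6=5.
Step 12. [r2c4∈{3}] r2c4's peers cover all but 3, so r2c4=3.
Step 13. [r5c2∈{4}] r5c2 is down to just 4, so r5c2=4.
Step 14. [r6c5∈{2}] r6c5's peers cover all but 2, so r6c5=2.
Step 15. [r4c6∈{2}] only 2 remains possible at r4c6, so r4c6=2.
Step 16. [r3c1∈{3}] r3c1's peers cover all but 3, so r3c1=3.
Step 17. [r2c2∈{2}] only 2 remains possible at r2c2. So r2c2=2.
Step 18. [r4c4∈{1}] nothing but 1 survives at r4c4. So r4c4=1.
Step 19. [r6c3∈{1}] only 1 remains possible at r6c3. So r6c3=1.
Step 20. [r1c6∈{4}] nothing but 4 survives at r1c6 ⇒ r1c6=4.
Step 21. [r3c6∈{6}] r3c6's peers cover all but 6, so r3c6=6.
Step 22. [r5c3∈{5}] r5c3 is down to just 5 ⇒ r5c3=5.
Step 23. [r6c1∈{6}] r6c1 has the single candidate 6 ⇒ r6c1=6.
Step 24. [r4c1∈{4}] only 4 remains possible at r4c1 ⇒ r4c1=4.

Answer: 1 6 3 2 5 4 / 5 2 4 3 6 1 / 3 1 2 5 4 6 / 4 5 6 1 3 2 / 2 4 5 6 1 3 / 6 3 1 4 2 5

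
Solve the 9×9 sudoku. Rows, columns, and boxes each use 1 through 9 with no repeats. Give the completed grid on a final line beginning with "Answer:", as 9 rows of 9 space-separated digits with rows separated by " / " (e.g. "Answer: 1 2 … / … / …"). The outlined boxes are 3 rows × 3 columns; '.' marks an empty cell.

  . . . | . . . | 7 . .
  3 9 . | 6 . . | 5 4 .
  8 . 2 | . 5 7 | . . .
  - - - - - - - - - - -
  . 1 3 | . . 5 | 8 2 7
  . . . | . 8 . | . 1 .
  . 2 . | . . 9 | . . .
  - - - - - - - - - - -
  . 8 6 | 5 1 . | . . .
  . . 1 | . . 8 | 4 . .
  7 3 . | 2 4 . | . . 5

Step 1. [r7c6∈{3}] nothing but 3 survives at r7c6. So r7c6=3.
Step 2. [r7c1∈{2,4,9}] across row 7, 4 lands solely at r7c1 ⇒ r7c1=4.
Step 3. [r1c4∈{1,3,4,8,9}] r1c4 is the only open cell in col 4 admitting 8 ⇒ r1c4=8.
Step 4. [r5c2∈{4,5,6,7}] in col 2, 7 fits only at r5c2, so r5c2=7.
Step 5. [r1c1∈{1,5,6}] across col 1, 1 lands solely at r1c1. So r1c1=1.
Step 6. [r5c6∈{2,4,6}] r5c6 is the only open cell in row 5 admitting 2 ⇒ r5c6=2.
Step 7. [r6c4∈{1,3,4,7}] 1 has one home in row 6: r6c4 ⇒ r6c4=1.
Step 8. [r4c1∈{6,9}] 9 has one home in row 4: r4c1, so r4c1=9.
Step 9. [r6c8∈{3,5,6}] col 8 places 5 nowhere but r6c8. So r6c8=5.
Step 10. [r6c1∈{6}] r6c1 has the single candidate 6. So r6c1=6.
Step 11. [r6c7∈{3}] only 3 remains possible at r6c7. So r6c7=3.
Step 12. [r1c5∈{2,3,9}] 3 has one home in col 5: r1c5 ⇒ r1c5=3.
Step 13. [r1c9∈{2,6,9}] 2 has one home in row 1: r1c9, so r1c9=2.
Step 14. [r7c9∈{9}] r7c9 has the single candidate 9 ⇒ r7c9=9.
Step 15. [r3c4∈{4,9}] r3c4 is the only open cell in box 2 admitting 9 ⇒ r3c4=9.
Step 16. [r9c6∈{6}] r9c6's peers cover all but 6. So r9c6=6.
Step 17. [r3c2∈{4,6}] in row 3, 4 fits only at r3c2. So r3c2=4.
Step 18. [r8c2∈{5}] r8c2 has the single candidate 5. So r8c2=5.
Step 19. [r6c9∈{4}] r6c9's peers cover all but 4, so r6c9=4.
Step 20. [r5c9∈{6}] r5c9 has the single candidate 6, so r5c9=6.
Step 21. [r8c8∈{3,6,7}] across row 8, 6 lands solely at r8c8. So r8c8=6.
Step 22. [r5c3∈{4,5}] across col 3, 4 lands solely at r5c3, so r5c3=4.
Step 23. [r8c4∈{7}] only 7 remains possible at r8c4, so r8c4=7.
Step 24. [r3c8∈{3}] only 3 remains possible at r3c8. So r3c8=3.
Step 25. [r3c9∈{1}] nothing but 1 survives at r3c9. So r3c9=1.
Step 26. [r9c8∈{8}] nothing but 8 survives at r9c8, so r9c8=8.
Step 27. [r6c5∈{7}] r6c5 has the single candidate 7. So r6c5=7.
Step 28. [r4c4∈{4}] r4c4 is down to just 4. So r4c4=4.
Step 29. [r3c7∈{6}] only 6 remains possible at r3c7, so r3c7=6.
Step 30. [r7c8∈{7}] nothing but 7 survives at r7c8. So r7c8=7.
Step 31. [r2c5∈{2}] r2c5's peers cover all but 2. So r2c5=2.
Step 32. [r8c5∈{9}] r8c5 has the single candidate 9, so r8c5=9.
Step 33. [r2c3∈{7}] r2c3 is down to just 7. So r2c3=7.
Step 34. [r2c6∈{1}] only 1 remains possible at r2c6. So r2c6=1.
Step 35. [r5c1∈{5}] only 5 remains possible at r5c1 ⇒ r5c1=5.
Step 36. [r1c8∈{9}] only 9 remains possible at r1c8, so r1c8=9.
Step 37. [r9c3∈{9}] r9c3's peers cover all but 9 ⇒ r9c3=9.
Step 38. [r1c3∈{5}] r1c3 is down to just 5 ⇒ r1c3=5.
Step 39. [r1c6∈{4}] only 4 remains possible at r1c6, so r1c6=4.
Step 40. [r5c4∈{3}] r5c4 has the single candidate 3, so r5c4=3.
Step 41. [r4c5∈{6}] r4c5's peers cover all but 6 ⇒ r4c5=6.
Step 42. [r2c9∈{8}] r2c9 is down to just 8. So r2c9=8.
Step 43. [r6c3∈{8}] r6c3 is down to just 8 ⇒ r6c3=8.
Step 44. [r7c7∈{2}] nothing but 2 survives at r7c7. So r7c7=2.
Step 45. [r1c2∈{6}] nothing but 6 survives at r1c2 ⇒ r1c2=6.
Step 46. [r8c1∈{2}] only 2 remains possible at r8c1. So r8c1=2.
Step 47. [r8c9∈{3}] r8c9's peers cover all but 3 ⇒ r8c9=3.
Step 48. [r9c7∈{1}] r9c7 is down to just 1 ⇒ r9c7=1.
Step 49. [r5c7∈{9}] nothing but 9 survives at r5c7. So r5c7=9.

Answer: 1 6 5 8 3 4 7 9 2 / 3 9 7 6 2 1 5 4 8 / 8 4 2 9 5 7 6 3 1 / 9 1 3 4 6 5 8 2 7 / 5 7 4 3 8 2 9 1 6 / 6 2 8 1 7 9 3 5 4 / 4 8 6 5 1 3 2 7 9 / 2 5 1 7 9 8 4 6 3 / 7 3 9 2 4 6 1 8 5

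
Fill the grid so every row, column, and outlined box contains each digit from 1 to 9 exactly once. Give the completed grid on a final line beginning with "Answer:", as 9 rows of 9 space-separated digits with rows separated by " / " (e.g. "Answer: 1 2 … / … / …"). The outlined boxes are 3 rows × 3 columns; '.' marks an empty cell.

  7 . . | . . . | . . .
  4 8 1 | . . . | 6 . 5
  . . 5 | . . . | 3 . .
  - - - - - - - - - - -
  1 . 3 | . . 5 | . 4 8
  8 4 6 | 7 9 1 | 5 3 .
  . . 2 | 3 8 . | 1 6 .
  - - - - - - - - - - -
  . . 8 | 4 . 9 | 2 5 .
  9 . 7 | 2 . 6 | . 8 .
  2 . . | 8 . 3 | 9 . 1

Step 1. [r1c2∈{2,3,6,9}] in box 1, 3 fits only at r1c2, so r1c2=3.
Step 2. [r3c2∈{2,6,9}] 2 has one home in col 2: r3c2 ⇒ r3c2=2.
Step 3. [r7c9∈{3,6,7}] col 9 places 6 nowhere but r7c9. So r7c9=6.
Step 4. [r7c5∈{1,7}] row 7 places 7 nowhere but r7c5. So r7c5=7.
Step 5. [r6c9∈{7,9}] 9 has one home in box 6: r6c9. So r6c9=9.
Step 6. [r8c5∈{1,5}] in box 8, 1 fits only at r8c5. So r8c5=1.
Step 7. [r1c4∈{1,5,6,9}] in col 4, 5 fits only at r1c4. So r1c4=5.
Step 8. [r1c5∈{2,4,6}] in row 1, 6 fits only at r1c5, so r1c5=6.
Step 9. [r3c9∈{4,7}] 7 has one home in col 9: r3c9, so r3c9=7.
Step 10. [r1c8∈{1,2,9}] row 1 places 1 nowhere but r1c8. So r1c8=1.
Step 11. [r2c8∈{2,9}] in col 8, 2 fits only at r2c8. So r2c8=2.
Step 12. [r1c9∈{4}] r1c9's peers cover all but 4, so r1c9=4.
Step 13. [r3c6∈{4,8}] 8 has one home in row 3: r3c6 ⇒ r3c6=8.
Step 14. [r6c2∈{5,7}] 7 has one home in row 6: r6c2. So r6c2=7.
Step 15. [r9c5∈{5}] r9c5 is down to just 5. So r9c5=5.
Step 16. [r3c8∈{9}] r3c8 is down to just 9, so r3c8=9.
Step 17. [r6c6∈{4}] r6c6 is down to just 4, so r6c6=4.
Step 18. [r8c7∈{4}] r8c7's peers cover all but 4. So r8c7=4.
Step 19. [r1c7∈{8}] r1c7 is down to just 8. So r1c7=8.
Step 20. [r1c3∈{9}] r1c3 has the single candidate 9 ⇒ r1c3=9.
Step 21. [r9c3∈{4}] r9c3 has the single candidate 4, so r9c3=4.
Step 22. [r6c1∈{5}] nothing but 5 survives at r6c1 ⇒ r6c1=5.
Step 23. [r1c6∈{2}] r1c6 is down to just 2, so r1c6=2.
Step 24. [r9c2∈{6}] r9c2 has the single candidate 6. So r9c2=6.
Step 25. [r8c9∈{3}] r8c9's peers cover all but 3. So r8c9=3.
Step 26. [r2c4∈{9}] r2c4 has the single candidate 9 ⇒ r2c4=9.
Step 27. [r4c2∈{9}] nothing but 9 survives at r4c2, so r4c2=9.
Step 28. [r8c2∈{5}] r8c2 has the single candidate 5 ⇒ r8c2=5.
Step 29. [r9c8∈{7}] only 7 remains possible at r9c8. So r9c8=7.
Step 30. [r3c1∈{6}] r3c1 is down to just 6. So r3c1=6.
Step 31. [r4c5∈{2}] r4c5 has the single candidate 2. So r4c5=2.
Step 32. [r2c5∈{3}] r2c5's peers cover all but 3 ⇒ r2c5=3.
Step 33. [r7c2∈{1}] r7c2 has the single candidate 1 ⇒ r7c2=1.
Step 34. [r3c5∈{4}] nothing but 4 survives at r3c5, so r3c5=4.
Step 35. [r5c9∈{2}] r5c9's peers cover all but 2, so r5c9=2.
Step 36. [r4c7∈{7}] r4c7 has the single candidate 7. So r4c7=7.
Step 37. [r7c1∈{3}] r7c1 is down to just 3. So r7c1=3.
Step 38. [r2c6∈{7}] r2c6's peers cover all but 7 ⇒ r2c6=7.
Step 39. [r4c4∈{6}] nothing but 6 survives at r4c4, so r4c4=6.
Step 40. [r3c4∈{1}] nothing but 1 survives at r3c4. So r3c4=1.

Answer: 7 3 9 5 6 2 8 1 4 / 4 8 1 9 3 7 6 2 5 / 6 2 5 1 4 8 3 9 7 / 1 9 3 6 2 5 7 4 8 / 8 4 6 7 9 1 5 3 2 / 5 7 2 3 8 4 1 6 9 / 3 1 8 4 7 9 2 5 6 / 9 5 7 2 1 6 4 8 3 / 2 6 4 8 5 3 9 7 1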